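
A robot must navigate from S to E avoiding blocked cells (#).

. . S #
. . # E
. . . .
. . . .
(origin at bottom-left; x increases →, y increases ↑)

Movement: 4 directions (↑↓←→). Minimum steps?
6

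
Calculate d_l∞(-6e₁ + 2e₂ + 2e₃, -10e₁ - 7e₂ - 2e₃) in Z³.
9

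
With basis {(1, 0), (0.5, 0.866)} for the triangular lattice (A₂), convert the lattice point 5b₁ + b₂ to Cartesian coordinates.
(5.5, 0.866)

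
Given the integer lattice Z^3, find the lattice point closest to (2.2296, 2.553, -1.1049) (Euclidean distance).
(2, 3, -1)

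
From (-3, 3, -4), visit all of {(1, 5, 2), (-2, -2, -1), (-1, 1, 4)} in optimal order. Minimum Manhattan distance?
26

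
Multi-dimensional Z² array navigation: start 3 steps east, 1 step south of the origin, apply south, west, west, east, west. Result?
(1, -2)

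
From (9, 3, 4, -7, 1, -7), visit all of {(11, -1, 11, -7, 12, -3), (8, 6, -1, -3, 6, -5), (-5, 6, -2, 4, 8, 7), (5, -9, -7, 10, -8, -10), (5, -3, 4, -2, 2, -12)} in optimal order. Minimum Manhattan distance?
194
(one optimal route: (9, 3, 4, -7, 1, -7) → (11, -1, 11, -7, 12, -3) → (8, 6, -1, -3, 6, -5) → (-5, 6, -2, 4, 8, 7) → (5, -3, 4, -2, 2, -12) → (5, -9, -7, 10, -8, -10))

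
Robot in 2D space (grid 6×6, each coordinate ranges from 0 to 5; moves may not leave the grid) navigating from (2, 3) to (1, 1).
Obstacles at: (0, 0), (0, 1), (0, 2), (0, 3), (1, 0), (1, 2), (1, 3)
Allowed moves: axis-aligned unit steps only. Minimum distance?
3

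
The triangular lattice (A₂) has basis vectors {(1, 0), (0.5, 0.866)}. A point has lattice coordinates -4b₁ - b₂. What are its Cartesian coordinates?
(-4.5, -0.866)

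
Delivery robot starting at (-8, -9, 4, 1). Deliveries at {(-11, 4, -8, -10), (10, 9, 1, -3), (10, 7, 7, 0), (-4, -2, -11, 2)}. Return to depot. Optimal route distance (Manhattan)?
146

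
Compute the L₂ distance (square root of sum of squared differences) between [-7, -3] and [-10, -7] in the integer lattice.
5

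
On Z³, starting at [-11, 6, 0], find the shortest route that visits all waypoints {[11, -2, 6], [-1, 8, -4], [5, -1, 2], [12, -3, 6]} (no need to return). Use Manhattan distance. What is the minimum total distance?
50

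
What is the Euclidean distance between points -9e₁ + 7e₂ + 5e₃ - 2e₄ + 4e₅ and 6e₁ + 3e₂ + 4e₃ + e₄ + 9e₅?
16.6132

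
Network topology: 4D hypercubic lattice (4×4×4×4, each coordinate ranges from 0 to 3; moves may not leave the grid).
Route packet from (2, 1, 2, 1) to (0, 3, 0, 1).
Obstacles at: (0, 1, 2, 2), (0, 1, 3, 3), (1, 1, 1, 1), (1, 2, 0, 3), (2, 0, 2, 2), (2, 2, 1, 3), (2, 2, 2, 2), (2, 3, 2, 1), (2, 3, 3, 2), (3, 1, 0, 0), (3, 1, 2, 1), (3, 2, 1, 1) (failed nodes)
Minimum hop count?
6
(one shortest path: (2, 1, 2, 1) → (1, 1, 2, 1) → (0, 1, 2, 1) → (0, 2, 2, 1) → (0, 3, 2, 1) → (0, 3, 1, 1) → (0, 3, 0, 1))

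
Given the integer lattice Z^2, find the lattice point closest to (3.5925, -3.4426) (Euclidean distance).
(4, -3)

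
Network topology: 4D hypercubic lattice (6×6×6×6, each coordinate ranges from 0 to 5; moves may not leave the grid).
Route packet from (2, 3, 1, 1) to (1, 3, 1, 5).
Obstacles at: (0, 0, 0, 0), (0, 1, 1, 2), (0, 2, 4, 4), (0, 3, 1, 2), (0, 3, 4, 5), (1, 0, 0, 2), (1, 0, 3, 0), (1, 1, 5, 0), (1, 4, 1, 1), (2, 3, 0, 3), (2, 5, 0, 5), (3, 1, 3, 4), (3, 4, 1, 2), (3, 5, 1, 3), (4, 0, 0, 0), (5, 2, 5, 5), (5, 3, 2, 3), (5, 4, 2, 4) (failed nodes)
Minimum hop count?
5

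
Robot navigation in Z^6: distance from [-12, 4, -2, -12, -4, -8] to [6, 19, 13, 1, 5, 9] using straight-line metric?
36.2353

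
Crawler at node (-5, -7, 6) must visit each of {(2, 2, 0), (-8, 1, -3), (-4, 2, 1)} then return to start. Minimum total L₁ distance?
56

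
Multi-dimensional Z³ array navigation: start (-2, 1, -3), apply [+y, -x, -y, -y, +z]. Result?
(-3, 0, -2)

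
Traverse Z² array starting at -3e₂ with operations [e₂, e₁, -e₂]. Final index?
(1, -3)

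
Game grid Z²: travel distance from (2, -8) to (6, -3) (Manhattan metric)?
9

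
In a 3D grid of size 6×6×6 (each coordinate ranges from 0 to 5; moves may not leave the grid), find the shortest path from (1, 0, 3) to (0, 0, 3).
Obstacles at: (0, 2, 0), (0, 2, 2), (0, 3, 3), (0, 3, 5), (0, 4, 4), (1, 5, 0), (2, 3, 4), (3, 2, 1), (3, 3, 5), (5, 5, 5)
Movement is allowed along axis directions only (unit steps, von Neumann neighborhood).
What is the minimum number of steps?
1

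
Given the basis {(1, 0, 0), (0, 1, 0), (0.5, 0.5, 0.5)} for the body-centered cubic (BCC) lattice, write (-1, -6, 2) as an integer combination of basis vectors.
-3b₁ - 8b₂ + 4b₃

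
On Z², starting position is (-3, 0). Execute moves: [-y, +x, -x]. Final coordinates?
(-3, -1)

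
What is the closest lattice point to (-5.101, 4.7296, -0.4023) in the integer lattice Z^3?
(-5, 5, 0)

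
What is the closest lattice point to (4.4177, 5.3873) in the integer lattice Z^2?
(4, 5)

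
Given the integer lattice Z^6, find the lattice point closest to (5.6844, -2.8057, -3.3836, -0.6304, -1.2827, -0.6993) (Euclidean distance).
(6, -3, -3, -1, -1, -1)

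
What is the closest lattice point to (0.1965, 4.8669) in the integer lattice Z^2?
(0, 5)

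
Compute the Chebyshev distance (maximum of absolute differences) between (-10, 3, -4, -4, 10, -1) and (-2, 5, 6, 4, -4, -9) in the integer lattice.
14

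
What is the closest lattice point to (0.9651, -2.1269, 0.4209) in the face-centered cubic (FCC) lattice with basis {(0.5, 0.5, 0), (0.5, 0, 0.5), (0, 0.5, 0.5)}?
(1, -2.5, 0.5)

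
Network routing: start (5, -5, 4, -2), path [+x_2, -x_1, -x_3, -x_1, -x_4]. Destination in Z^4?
(3, -4, 3, -3)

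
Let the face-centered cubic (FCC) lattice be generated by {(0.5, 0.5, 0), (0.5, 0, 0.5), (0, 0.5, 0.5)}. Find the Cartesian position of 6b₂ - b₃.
(3, -0.5, 2.5)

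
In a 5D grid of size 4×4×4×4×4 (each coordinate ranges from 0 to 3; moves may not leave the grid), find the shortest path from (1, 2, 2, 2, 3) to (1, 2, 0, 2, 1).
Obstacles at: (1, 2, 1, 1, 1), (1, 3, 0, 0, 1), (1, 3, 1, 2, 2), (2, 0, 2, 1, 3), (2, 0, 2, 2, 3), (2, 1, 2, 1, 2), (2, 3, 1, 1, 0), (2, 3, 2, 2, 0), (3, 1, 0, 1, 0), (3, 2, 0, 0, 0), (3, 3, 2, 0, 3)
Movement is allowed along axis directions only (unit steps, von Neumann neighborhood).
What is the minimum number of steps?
4
(one shortest path: (1, 2, 2, 2, 3) → (1, 2, 1, 2, 3) → (1, 2, 0, 2, 3) → (1, 2, 0, 2, 2) → (1, 2, 0, 2, 1))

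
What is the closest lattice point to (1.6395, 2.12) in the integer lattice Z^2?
(2, 2)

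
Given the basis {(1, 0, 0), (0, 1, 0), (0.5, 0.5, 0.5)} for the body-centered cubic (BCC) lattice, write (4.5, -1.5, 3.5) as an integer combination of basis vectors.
b₁ - 5b₂ + 7b₃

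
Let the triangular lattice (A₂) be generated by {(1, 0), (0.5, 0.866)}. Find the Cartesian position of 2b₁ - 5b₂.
(-0.5, -4.33)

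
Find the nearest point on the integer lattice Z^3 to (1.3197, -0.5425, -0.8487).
(1, -1, -1)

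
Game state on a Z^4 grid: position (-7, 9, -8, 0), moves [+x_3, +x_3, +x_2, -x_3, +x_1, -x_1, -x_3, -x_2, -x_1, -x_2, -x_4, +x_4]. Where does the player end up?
(-8, 8, -8, 0)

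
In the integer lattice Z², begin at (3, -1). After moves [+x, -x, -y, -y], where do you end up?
(3, -3)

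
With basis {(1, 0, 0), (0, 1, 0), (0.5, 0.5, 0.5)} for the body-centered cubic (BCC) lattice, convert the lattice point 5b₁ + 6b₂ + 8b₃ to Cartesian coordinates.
(9, 10, 4)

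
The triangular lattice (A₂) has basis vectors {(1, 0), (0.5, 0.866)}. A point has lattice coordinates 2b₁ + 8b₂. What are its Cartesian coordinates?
(6, 6.928)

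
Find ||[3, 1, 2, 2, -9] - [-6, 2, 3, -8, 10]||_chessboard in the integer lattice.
19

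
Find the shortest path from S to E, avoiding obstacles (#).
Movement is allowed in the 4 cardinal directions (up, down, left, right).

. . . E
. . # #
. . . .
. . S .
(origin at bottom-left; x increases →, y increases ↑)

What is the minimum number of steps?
6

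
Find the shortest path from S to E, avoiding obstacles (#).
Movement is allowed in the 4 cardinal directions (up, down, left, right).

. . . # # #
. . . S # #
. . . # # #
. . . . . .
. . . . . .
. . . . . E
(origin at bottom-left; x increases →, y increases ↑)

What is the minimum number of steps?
8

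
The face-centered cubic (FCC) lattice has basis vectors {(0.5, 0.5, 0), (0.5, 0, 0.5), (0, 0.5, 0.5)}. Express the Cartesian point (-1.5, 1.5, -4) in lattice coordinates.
4b₁ - 7b₂ - b₃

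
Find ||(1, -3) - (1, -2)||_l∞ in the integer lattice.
1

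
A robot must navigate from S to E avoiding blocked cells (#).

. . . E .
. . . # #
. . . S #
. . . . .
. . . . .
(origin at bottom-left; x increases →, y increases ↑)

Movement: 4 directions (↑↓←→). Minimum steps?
4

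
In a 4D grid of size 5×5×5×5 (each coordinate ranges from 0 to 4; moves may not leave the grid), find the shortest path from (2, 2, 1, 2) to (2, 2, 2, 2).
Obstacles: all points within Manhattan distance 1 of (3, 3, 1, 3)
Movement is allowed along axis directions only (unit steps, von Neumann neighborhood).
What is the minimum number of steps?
1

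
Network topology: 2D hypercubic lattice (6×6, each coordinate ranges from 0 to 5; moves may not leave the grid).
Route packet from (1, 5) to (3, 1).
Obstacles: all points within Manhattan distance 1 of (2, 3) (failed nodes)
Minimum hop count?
8
(one shortest path: (1, 5) → (0, 5) → (0, 4) → (0, 3) → (0, 2) → (1, 2) → (1, 1) → (2, 1) → (3, 1))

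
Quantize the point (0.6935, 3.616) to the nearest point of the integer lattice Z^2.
(1, 4)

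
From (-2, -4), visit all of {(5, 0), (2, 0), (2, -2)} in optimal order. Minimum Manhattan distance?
11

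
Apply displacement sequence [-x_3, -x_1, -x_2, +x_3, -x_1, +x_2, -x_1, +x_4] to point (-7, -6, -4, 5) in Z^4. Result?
(-10, -6, -4, 6)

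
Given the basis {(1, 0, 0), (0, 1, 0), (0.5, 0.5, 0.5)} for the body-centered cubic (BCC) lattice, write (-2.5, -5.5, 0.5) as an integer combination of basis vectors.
-3b₁ - 6b₂ + b₃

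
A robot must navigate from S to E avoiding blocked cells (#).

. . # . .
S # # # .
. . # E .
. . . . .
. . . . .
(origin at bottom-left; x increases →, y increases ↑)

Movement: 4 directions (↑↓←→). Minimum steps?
6
(one shortest path: (0, 3) → (0, 2) → (1, 2) → (1, 1) → (2, 1) → (3, 1) → (3, 2))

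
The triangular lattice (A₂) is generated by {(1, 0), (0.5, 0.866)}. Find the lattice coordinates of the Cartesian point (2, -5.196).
5b₁ - 6b₂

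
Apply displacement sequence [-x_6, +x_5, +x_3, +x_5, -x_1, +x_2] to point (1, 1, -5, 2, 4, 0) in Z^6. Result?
(0, 2, -4, 2, 6, -1)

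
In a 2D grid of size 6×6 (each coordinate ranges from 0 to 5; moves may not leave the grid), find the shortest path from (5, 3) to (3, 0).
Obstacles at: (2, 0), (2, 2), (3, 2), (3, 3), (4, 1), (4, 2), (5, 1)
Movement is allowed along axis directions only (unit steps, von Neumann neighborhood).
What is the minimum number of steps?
11
(one shortest path: (5, 3) → (4, 3) → (4, 4) → (3, 4) → (2, 4) → (1, 4) → (1, 3) → (1, 2) → (1, 1) → (2, 1) → (3, 1) → (3, 0))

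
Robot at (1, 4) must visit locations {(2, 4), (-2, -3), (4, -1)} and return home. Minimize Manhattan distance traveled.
26
(one optimal route: (1, 4) → (2, 4) → (4, -1) → (-2, -3) → (1, 4))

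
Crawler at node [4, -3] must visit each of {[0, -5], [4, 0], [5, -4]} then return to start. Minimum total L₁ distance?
20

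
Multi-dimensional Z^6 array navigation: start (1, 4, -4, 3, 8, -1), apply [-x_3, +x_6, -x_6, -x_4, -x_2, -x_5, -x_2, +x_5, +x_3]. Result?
(1, 2, -4, 2, 8, -1)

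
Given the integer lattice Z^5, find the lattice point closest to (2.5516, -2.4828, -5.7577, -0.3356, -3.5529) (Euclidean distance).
(3, -2, -6, 0, -4)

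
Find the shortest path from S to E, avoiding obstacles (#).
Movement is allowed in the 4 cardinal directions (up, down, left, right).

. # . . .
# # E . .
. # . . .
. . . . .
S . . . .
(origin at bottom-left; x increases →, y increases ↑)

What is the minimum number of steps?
5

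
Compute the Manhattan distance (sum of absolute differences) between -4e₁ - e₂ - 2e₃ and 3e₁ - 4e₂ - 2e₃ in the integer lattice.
10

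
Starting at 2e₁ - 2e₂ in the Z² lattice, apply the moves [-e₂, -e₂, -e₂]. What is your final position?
(2, -5)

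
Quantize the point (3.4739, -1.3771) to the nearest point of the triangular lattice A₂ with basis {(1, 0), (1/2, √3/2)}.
(3.5, -0.866)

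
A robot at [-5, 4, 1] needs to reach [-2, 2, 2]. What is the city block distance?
6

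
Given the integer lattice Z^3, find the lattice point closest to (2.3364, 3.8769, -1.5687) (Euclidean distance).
(2, 4, -2)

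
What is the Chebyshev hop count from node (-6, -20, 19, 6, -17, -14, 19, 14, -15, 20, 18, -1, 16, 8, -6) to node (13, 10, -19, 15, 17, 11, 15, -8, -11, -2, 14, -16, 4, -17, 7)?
38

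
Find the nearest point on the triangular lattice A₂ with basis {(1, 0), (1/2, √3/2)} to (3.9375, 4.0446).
(3.5, 4.33)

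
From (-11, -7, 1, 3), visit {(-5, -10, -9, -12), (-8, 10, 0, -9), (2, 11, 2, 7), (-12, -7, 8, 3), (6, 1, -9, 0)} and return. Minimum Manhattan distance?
178
(one optimal route: (-11, -7, 1, 3) → (-5, -10, -9, -12) → (6, 1, -9, 0) → (2, 11, 2, 7) → (-8, 10, 0, -9) → (-12, -7, 8, 3) → (-11, -7, 1, 3))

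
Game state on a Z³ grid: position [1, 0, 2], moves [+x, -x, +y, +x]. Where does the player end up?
(2, 1, 2)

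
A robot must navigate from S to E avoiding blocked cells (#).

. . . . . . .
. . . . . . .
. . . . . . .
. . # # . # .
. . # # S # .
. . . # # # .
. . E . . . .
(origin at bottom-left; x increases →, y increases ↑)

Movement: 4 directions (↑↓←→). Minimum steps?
10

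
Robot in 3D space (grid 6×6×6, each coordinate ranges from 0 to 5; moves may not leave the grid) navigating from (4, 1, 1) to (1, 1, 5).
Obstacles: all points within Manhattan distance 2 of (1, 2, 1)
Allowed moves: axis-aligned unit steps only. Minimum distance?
7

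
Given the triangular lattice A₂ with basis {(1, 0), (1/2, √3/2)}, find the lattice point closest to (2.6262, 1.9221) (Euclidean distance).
(3, 1.732)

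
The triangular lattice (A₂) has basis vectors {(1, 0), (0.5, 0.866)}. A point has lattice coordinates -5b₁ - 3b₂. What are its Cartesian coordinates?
(-6.5, -2.598)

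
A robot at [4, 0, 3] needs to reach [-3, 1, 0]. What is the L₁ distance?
11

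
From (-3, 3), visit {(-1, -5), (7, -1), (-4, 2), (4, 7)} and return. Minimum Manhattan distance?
46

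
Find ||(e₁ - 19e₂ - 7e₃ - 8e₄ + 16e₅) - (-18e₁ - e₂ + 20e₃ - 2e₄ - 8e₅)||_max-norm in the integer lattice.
27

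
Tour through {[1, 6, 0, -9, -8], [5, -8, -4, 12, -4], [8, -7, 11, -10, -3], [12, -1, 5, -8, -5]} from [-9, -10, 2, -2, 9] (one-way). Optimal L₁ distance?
138
(one optimal route: (-9, -10, 2, -2, 9) → (5, -8, -4, 12, -4) → (8, -7, 11, -10, -3) → (12, -1, 5, -8, -5) → (1, 6, 0, -9, -8))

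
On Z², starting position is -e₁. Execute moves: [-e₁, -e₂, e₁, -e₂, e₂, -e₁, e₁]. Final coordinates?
(-1, -1)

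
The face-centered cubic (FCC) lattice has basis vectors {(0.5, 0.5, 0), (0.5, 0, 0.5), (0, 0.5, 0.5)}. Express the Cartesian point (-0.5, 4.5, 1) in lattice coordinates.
3b₁ - 4b₂ + 6b₃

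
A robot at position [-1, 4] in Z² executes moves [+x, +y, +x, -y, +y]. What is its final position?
(1, 5)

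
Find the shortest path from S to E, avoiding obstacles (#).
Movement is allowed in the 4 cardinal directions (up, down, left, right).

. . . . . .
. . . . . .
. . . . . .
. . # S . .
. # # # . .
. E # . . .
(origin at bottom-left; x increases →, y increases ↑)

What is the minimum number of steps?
8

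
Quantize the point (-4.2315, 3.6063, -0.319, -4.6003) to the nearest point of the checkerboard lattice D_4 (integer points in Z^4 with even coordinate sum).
(-4, 4, 0, -4)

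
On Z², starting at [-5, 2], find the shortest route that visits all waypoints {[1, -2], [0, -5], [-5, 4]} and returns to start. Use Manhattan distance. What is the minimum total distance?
30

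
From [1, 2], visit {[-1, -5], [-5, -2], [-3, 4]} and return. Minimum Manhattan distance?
30
(one optimal route: (1, 2) → (-1, -5) → (-5, -2) → (-3, 4) → (1, 2))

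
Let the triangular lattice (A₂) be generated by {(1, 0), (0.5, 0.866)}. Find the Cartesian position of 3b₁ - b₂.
(2.5, -0.866)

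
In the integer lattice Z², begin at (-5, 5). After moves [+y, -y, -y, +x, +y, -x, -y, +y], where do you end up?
(-5, 5)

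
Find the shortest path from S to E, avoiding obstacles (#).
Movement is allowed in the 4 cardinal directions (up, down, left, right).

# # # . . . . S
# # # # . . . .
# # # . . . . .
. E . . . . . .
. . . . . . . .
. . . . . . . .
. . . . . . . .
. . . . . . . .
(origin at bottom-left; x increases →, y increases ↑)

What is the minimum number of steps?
9
(one shortest path: (7, 7) → (6, 7) → (5, 7) → (4, 7) → (4, 6) → (4, 5) → (3, 5) → (3, 4) → (2, 4) → (1, 4))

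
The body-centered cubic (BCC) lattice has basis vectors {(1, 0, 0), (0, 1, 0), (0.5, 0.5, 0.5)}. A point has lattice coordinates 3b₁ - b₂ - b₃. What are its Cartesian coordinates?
(2.5, -1.5, -0.5)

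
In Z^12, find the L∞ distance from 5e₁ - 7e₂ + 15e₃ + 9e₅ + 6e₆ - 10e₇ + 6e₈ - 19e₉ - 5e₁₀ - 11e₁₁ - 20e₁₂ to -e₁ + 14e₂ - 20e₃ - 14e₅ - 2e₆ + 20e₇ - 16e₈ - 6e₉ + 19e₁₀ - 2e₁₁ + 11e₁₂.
35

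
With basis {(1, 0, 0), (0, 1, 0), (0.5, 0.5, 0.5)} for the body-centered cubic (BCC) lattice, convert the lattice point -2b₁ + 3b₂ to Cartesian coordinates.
(-2, 3, 0)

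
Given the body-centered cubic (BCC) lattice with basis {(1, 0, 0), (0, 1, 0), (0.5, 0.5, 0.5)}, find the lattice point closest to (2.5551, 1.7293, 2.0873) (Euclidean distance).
(2.5, 1.5, 2.5)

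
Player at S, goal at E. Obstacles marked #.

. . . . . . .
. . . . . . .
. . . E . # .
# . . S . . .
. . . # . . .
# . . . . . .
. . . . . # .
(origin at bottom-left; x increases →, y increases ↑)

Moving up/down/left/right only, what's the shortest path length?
1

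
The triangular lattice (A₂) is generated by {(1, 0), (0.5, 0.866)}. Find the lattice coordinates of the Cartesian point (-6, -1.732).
-5b₁ - 2b₂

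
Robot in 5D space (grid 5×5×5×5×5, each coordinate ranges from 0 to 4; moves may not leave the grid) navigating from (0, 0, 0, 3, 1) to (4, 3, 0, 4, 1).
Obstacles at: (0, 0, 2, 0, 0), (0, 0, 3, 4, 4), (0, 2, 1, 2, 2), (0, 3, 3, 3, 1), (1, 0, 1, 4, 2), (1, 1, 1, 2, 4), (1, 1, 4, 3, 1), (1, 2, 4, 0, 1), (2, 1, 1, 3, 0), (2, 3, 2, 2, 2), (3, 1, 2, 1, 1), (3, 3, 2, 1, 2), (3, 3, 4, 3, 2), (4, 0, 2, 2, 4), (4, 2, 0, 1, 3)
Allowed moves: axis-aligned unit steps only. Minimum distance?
8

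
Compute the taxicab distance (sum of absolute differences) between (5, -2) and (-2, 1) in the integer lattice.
10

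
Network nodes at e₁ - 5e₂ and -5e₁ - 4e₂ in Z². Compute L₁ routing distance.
7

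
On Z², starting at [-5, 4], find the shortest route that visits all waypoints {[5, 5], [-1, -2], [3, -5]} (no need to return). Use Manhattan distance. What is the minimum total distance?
29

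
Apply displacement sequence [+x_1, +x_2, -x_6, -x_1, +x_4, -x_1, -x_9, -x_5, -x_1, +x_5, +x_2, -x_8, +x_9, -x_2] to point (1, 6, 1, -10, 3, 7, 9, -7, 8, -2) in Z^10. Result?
(-1, 7, 1, -9, 3, 6, 9, -8, 8, -2)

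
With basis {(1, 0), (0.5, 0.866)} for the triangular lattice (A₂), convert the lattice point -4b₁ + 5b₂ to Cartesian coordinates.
(-1.5, 4.33)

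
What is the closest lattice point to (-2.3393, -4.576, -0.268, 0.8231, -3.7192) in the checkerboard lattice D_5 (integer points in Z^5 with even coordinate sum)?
(-2, -5, 0, 1, -4)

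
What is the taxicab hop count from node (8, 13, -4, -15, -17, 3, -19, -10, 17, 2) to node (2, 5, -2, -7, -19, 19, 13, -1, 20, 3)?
87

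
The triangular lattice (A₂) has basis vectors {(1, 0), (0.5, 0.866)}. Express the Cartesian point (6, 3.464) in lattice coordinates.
4b₁ + 4b₂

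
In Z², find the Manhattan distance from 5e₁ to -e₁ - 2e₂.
8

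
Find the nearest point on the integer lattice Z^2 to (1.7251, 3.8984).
(2, 4)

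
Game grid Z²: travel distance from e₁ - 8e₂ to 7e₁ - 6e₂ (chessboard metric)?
6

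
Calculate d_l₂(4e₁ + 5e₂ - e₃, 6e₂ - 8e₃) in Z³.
8.12404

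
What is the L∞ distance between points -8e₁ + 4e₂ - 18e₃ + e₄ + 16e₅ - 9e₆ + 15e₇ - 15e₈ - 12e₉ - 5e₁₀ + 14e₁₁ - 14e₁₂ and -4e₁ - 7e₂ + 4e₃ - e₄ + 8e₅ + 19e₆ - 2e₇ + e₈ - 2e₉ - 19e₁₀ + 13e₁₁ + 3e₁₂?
28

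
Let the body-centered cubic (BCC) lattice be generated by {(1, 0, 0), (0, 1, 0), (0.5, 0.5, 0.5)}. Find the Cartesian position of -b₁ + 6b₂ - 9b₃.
(-5.5, 1.5, -4.5)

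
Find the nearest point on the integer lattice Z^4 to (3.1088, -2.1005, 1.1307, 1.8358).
(3, -2, 1, 2)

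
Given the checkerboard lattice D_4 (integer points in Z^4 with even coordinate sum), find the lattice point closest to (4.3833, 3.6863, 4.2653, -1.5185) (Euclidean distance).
(4, 4, 4, -2)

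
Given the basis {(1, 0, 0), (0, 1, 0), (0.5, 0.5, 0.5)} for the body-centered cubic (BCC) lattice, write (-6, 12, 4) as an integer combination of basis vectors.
-10b₁ + 8b₂ + 8b₃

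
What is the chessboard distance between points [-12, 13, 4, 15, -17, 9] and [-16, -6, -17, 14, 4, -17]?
26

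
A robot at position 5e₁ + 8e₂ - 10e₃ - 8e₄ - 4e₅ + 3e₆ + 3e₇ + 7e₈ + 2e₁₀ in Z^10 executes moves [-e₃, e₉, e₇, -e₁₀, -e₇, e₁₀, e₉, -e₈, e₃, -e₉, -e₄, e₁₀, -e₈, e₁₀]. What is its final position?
(5, 8, -10, -9, -4, 3, 3, 5, 1, 4)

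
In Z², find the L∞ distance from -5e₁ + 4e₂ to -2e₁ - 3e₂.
7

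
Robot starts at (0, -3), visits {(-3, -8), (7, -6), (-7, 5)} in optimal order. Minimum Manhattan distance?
39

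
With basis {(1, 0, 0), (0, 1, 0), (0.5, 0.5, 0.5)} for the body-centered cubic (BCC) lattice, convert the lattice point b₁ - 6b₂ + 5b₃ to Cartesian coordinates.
(3.5, -3.5, 2.5)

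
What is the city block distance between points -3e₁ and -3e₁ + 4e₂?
4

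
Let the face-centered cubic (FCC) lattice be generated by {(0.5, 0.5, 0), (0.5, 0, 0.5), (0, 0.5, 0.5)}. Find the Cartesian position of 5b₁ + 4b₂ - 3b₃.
(4.5, 1, 0.5)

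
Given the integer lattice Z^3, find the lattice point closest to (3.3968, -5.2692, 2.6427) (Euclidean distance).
(3, -5, 3)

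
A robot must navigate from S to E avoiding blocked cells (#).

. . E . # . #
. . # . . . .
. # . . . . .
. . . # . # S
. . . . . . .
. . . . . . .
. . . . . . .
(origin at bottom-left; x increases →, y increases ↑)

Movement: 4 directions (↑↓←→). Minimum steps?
7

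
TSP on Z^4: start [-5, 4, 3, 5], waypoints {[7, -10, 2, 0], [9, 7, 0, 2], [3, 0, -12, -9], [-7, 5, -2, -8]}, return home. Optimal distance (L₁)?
130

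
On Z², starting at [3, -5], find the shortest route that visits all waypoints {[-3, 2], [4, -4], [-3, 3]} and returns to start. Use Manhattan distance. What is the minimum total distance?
30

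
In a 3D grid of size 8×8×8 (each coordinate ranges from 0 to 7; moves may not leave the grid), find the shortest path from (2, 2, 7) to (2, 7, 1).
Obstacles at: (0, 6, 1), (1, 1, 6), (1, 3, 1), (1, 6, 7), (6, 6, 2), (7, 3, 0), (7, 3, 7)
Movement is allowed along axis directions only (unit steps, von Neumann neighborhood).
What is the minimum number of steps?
11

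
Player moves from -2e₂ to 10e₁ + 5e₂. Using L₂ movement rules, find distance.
12.2066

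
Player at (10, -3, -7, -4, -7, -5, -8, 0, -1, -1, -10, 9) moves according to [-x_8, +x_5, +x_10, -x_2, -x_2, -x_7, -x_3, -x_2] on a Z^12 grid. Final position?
(10, -6, -8, -4, -6, -5, -9, -1, -1, 0, -10, 9)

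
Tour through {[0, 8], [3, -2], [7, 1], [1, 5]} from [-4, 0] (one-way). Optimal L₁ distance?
30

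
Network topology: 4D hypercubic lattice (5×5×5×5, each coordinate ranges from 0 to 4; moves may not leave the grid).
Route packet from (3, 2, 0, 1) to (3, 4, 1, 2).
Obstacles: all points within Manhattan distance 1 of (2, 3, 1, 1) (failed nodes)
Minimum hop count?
4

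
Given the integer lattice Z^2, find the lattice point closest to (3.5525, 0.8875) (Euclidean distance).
(4, 1)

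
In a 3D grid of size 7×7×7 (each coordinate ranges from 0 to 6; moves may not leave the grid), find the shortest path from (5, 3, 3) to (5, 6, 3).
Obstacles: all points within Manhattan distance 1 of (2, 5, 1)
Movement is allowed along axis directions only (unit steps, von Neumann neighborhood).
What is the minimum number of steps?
3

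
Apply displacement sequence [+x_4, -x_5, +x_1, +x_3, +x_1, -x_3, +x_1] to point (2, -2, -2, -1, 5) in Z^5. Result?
(5, -2, -2, 0, 4)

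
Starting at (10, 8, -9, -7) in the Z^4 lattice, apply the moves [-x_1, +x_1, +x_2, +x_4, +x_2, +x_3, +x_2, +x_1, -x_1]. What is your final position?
(10, 11, -8, -6)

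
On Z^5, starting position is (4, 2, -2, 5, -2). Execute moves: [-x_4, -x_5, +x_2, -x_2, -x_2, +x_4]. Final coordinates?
(4, 1, -2, 5, -3)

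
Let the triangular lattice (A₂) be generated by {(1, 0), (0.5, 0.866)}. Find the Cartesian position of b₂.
(0.5, 0.866)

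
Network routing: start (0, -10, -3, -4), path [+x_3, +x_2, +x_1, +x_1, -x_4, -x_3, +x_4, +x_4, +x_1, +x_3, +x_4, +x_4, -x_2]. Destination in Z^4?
(3, -10, -2, -1)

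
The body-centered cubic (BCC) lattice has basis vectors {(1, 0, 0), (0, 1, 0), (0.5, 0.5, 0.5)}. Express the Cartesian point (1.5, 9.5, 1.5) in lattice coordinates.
8b₂ + 3b₃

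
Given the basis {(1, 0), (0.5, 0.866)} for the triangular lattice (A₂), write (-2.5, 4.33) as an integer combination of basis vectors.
-5b₁ + 5b₂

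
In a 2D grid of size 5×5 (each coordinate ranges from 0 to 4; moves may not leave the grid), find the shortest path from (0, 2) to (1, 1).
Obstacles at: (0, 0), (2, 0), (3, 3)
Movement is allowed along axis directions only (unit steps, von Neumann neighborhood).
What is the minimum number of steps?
2
(one shortest path: (0, 2) → (1, 2) → (1, 1))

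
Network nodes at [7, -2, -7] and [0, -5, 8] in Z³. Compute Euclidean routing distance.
16.8226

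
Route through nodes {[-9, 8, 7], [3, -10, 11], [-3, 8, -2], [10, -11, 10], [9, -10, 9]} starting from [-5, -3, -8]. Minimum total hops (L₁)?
79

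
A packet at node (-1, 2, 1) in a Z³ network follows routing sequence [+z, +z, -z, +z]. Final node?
(-1, 2, 3)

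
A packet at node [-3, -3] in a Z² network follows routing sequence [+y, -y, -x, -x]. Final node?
(-5, -3)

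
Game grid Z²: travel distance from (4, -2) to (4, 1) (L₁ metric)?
3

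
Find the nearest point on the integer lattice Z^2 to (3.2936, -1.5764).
(3, -2)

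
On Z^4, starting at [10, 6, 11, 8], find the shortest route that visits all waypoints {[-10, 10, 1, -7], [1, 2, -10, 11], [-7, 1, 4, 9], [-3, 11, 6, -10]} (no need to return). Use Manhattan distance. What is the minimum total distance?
109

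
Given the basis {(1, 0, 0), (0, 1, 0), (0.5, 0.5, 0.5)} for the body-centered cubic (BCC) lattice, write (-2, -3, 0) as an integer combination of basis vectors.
-2b₁ - 3b₂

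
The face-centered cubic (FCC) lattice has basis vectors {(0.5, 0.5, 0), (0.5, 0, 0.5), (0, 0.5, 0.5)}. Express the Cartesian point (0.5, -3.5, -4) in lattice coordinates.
b₁ - 8b₃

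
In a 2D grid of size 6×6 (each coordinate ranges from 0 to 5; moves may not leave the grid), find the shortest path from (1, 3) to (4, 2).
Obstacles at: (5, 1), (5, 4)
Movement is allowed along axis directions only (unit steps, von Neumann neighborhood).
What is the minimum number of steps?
4
(one shortest path: (1, 3) → (2, 3) → (3, 3) → (4, 3) → (4, 2))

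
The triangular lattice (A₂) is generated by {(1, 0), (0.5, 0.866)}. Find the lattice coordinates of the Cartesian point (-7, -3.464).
-5b₁ - 4b₂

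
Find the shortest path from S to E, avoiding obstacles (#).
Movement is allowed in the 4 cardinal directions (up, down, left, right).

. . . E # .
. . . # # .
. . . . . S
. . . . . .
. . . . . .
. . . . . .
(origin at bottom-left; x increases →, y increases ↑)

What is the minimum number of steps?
6
(one shortest path: (5, 3) → (4, 3) → (3, 3) → (2, 3) → (2, 4) → (2, 5) → (3, 5))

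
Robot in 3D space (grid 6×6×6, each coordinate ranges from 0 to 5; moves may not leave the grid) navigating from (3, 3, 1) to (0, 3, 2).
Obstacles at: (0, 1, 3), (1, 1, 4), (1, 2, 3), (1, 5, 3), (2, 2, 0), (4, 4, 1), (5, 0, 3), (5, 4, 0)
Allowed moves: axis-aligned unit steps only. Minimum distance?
4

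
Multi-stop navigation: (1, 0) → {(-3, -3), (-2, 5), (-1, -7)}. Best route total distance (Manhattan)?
23
(one optimal route: (1, 0) → (-2, 5) → (-3, -3) → (-1, -7))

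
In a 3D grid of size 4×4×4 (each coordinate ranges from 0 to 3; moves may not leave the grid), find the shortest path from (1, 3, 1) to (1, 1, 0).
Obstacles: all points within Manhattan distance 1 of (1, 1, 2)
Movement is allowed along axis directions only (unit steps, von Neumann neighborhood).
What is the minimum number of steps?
3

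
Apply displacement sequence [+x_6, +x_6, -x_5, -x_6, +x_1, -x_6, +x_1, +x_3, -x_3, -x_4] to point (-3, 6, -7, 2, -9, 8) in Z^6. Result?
(-1, 6, -7, 1, -10, 8)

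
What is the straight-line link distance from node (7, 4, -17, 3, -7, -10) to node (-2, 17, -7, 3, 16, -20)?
31.289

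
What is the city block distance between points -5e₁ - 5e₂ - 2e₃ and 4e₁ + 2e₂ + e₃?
19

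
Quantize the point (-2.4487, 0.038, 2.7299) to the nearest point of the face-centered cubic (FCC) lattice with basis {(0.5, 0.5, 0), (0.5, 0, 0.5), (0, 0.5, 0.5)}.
(-2.5, 0, 2.5)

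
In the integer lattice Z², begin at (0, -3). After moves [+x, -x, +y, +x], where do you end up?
(1, -2)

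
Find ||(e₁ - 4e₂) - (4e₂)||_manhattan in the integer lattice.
9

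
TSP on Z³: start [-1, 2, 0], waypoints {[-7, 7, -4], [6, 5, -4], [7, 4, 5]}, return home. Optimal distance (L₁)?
56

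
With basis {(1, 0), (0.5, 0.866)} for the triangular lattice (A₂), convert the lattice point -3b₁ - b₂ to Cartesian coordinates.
(-3.5, -0.866)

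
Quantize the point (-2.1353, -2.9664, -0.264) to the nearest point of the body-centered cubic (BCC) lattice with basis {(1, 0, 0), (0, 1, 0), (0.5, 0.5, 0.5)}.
(-2, -3, 0)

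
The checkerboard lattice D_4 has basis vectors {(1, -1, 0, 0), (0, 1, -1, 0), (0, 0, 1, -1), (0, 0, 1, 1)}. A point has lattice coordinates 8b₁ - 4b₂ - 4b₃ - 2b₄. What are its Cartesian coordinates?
(8, -12, -2, 2)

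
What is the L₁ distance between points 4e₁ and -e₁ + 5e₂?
10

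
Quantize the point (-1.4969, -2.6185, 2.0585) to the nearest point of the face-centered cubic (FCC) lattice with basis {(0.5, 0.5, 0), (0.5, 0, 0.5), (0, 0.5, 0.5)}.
(-1.5, -2.5, 2)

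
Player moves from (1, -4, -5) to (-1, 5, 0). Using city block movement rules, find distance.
16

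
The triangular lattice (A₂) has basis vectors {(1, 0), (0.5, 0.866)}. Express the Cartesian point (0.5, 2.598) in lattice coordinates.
-b₁ + 3b₂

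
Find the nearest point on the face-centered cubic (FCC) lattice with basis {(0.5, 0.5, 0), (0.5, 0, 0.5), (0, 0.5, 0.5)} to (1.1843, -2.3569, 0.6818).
(1, -2.5, 0.5)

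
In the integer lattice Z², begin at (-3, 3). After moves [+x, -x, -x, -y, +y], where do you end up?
(-4, 3)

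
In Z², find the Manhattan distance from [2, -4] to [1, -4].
1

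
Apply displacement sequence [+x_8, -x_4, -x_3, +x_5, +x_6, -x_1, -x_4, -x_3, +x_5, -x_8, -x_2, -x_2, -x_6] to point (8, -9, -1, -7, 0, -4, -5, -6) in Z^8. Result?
(7, -11, -3, -9, 2, -4, -5, -6)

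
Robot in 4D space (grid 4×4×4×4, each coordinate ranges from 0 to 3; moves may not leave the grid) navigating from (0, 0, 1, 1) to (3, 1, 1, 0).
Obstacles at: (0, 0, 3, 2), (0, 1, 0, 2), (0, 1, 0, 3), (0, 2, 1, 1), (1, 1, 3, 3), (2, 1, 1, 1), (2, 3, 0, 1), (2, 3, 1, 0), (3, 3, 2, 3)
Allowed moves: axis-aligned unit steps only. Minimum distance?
5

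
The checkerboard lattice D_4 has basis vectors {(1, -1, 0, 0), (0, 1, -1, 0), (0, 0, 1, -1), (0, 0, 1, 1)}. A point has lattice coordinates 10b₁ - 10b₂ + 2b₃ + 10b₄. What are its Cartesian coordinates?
(10, -20, 22, 8)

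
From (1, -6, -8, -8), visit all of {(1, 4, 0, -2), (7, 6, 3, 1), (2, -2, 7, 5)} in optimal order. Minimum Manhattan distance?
59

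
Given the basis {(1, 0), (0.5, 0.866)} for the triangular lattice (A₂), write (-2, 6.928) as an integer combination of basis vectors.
-6b₁ + 8b₂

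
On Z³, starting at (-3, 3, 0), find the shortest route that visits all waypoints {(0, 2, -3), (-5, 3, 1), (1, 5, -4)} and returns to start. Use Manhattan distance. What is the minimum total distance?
28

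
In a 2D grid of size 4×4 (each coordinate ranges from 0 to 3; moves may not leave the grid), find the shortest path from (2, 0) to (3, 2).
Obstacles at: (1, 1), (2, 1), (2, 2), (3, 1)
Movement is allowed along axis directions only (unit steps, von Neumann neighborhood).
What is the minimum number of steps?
9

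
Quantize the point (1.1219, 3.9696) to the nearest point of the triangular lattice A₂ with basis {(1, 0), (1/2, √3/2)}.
(1, 3.464)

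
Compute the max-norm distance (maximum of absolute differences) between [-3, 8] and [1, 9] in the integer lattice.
4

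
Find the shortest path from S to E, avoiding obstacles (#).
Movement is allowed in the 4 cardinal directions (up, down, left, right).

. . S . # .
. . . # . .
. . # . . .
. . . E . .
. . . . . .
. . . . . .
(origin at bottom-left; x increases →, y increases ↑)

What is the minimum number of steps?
6
(one shortest path: (2, 5) → (1, 5) → (1, 4) → (1, 3) → (1, 2) → (2, 2) → (3, 2))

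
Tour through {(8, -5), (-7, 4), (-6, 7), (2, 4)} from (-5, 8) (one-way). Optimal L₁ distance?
30
(one optimal route: (-5, 8) → (-6, 7) → (-7, 4) → (2, 4) → (8, -5))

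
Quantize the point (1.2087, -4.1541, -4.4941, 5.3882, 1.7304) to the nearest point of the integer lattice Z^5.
(1, -4, -4, 5, 2)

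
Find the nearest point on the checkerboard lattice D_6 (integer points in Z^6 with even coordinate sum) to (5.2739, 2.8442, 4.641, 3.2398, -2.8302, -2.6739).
(5, 3, 5, 3, -3, -3)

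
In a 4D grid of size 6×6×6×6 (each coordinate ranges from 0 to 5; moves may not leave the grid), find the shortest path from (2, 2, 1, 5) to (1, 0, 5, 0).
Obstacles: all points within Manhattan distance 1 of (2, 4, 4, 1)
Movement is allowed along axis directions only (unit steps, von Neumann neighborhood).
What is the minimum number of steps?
12
(one shortest path: (2, 2, 1, 5) → (1, 2, 1, 5) → (1, 1, 1, 5) → (1, 0, 1, 5) → (1, 0, 2, 5) → (1, 0, 3, 5) → (1, 0, 4, 5) → (1, 0, 5, 5) → (1, 0, 5, 4) → (1, 0, 5, 3) → (1, 0, 5, 2) → (1, 0, 5, 1) → (1, 0, 5, 0))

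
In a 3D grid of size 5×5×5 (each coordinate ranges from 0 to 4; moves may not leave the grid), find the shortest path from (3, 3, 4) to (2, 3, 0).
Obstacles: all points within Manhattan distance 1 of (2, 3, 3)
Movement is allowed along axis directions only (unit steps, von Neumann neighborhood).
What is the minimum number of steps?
7
(one shortest path: (3, 3, 4) → (4, 3, 4) → (4, 3, 3) → (4, 3, 2) → (3, 3, 2) → (3, 3, 1) → (2, 3, 1) → (2, 3, 0))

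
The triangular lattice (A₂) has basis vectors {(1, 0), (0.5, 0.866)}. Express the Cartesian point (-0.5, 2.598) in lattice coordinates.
-2b₁ + 3b₂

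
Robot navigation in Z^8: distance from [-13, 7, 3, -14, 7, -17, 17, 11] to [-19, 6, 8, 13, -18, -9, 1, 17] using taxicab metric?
94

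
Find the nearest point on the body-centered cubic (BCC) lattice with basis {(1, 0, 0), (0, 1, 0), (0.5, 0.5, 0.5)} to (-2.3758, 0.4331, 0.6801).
(-2.5, 0.5, 0.5)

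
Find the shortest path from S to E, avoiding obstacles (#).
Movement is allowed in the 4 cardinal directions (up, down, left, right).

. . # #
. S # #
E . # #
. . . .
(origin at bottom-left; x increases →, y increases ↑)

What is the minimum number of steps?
2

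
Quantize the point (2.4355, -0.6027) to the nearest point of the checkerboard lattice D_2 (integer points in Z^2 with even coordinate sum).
(3, -1)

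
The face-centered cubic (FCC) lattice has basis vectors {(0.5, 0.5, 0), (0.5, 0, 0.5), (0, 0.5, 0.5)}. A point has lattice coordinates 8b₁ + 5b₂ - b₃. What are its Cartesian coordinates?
(6.5, 3.5, 2)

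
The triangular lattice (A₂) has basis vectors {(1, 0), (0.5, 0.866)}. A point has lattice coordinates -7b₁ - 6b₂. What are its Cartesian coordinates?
(-10, -5.196)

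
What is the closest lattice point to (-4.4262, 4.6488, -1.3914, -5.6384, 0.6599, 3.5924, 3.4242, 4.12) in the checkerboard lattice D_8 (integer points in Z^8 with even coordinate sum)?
(-4, 5, -1, -6, 1, 4, 3, 4)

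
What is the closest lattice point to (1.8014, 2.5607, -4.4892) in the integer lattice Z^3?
(2, 3, -4)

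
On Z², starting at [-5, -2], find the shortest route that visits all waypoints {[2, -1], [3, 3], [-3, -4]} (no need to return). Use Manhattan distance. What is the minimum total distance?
17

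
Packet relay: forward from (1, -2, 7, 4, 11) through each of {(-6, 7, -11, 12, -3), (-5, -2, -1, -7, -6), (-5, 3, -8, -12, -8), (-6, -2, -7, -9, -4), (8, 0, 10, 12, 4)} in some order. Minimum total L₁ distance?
138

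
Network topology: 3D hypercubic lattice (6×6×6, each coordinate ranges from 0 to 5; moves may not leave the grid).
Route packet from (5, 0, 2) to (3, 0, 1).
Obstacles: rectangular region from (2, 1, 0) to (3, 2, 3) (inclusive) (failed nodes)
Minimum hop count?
3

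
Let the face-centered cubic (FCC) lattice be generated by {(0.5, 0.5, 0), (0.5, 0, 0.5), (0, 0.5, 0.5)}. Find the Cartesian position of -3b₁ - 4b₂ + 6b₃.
(-3.5, 1.5, 1)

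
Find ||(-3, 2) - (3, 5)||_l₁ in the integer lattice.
9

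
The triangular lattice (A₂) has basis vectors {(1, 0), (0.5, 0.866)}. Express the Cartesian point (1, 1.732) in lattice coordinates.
2b₂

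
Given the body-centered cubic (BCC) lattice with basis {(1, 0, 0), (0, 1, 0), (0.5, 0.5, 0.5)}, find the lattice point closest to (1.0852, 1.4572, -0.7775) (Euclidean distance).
(1.5, 1.5, -0.5)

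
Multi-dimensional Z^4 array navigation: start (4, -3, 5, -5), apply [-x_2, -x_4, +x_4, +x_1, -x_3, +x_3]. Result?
(5, -4, 5, -5)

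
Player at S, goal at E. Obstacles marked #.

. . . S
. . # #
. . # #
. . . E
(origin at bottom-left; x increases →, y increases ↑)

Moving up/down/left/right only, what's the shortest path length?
7
(one shortest path: (3, 3) → (2, 3) → (1, 3) → (1, 2) → (1, 1) → (1, 0) → (2, 0) → (3, 0))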